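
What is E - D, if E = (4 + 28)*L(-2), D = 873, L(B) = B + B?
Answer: -1001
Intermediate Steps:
L(B) = 2*B
E = -128 (E = (4 + 28)*(2*(-2)) = 32*(-4) = -128)
E - D = -128 - 1*873 = -128 - 873 = -1001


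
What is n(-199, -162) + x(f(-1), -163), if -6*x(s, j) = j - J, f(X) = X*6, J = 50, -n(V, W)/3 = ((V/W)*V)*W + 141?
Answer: -238381/2 ≈ -1.1919e+5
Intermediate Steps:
n(V, W) = -423 - 3*V² (n(V, W) = -3*(((V/W)*V)*W + 141) = -3*((V²/W)*W + 141) = -3*(V² + 141) = -3*(141 + V²) = -423 - 3*V²)
f(X) = 6*X
x(s, j) = 25/3 - j/6 (x(s, j) = -(j - 1*50)/6 = -(j - 50)/6 = -(-50 + j)/6 = 25/3 - j/6)
n(-199, -162) + x(f(-1), -163) = (-423 - 3*(-199)²) + (25/3 - ⅙*(-163)) = (-423 - 3*39601) + (25/3 + 163/6) = (-423 - 118803) + 71/2 = -119226 + 71/2 = -238381/2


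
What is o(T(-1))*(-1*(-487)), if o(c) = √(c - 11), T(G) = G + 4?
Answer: 974*I*√2 ≈ 1377.4*I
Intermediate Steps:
T(G) = 4 + G
o(c) = √(-11 + c)
o(T(-1))*(-1*(-487)) = √(-11 + (4 - 1))*(-1*(-487)) = √(-11 + 3)*487 = √(-8)*487 = (2*I*√2)*487 = 974*I*√2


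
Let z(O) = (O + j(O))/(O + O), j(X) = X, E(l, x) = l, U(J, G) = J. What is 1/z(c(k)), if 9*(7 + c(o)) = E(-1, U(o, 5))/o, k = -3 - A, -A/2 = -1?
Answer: 1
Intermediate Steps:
A = 2 (A = -2*(-1) = 2)
k = -5 (k = -3 - 1*2 = -3 - 2 = -5)
c(o) = -7 - 1/(9*o) (c(o) = -7 + (-1/o)/9 = -7 - 1/(9*o))
z(O) = 1 (z(O) = (O + O)/(O + O) = (2*O)/((2*O)) = (2*O)*(1/(2*O)) = 1)
1/z(c(k)) = 1/1 = 1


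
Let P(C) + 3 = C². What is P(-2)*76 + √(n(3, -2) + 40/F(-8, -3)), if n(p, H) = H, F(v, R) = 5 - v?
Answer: 76 + √182/13 ≈ 77.038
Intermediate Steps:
P(C) = -3 + C²
P(-2)*76 + √(n(3, -2) + 40/F(-8, -3)) = (-3 + (-2)²)*76 + √(-2 + 40/(5 - 1*(-8))) = (-3 + 4)*76 + √(-2 + 40/(5 + 8)) = 1*76 + √(-2 + 40/13) = 76 + √(-2 + 40*(1/13)) = 76 + √(-2 + 40/13) = 76 + √(14/13) = 76 + √182/13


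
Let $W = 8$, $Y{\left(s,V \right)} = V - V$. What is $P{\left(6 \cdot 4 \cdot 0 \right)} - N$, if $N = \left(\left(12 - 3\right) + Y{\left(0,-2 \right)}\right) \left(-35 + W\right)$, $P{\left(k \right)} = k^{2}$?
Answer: $243$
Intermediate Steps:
$Y{\left(s,V \right)} = 0$
$N = -243$ ($N = \left(\left(12 - 3\right) + 0\right) \left(-35 + 8\right) = \left(9 + 0\right) \left(-27\right) = 9 \left(-27\right) = -243$)
$P{\left(6 \cdot 4 \cdot 0 \right)} - N = \left(6 \cdot 4 \cdot 0\right)^{2} - -243 = \left(24 \cdot 0\right)^{2} + 243 = 0^{2} + 243 = 0 + 243 = 243$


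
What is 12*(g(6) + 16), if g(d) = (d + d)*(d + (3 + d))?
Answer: 2352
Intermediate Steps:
g(d) = 2*d*(3 + 2*d) (g(d) = (2*d)*(3 + 2*d) = 2*d*(3 + 2*d))
12*(g(6) + 16) = 12*(2*6*(3 + 2*6) + 16) = 12*(2*6*(3 + 12) + 16) = 12*(2*6*15 + 16) = 12*(180 + 16) = 12*196 = 2352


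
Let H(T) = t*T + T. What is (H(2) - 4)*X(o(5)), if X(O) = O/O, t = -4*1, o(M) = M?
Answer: -10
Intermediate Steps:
t = -4
H(T) = -3*T (H(T) = -4*T + T = -3*T)
X(O) = 1
(H(2) - 4)*X(o(5)) = (-3*2 - 4)*1 = (-6 - 4)*1 = -10*1 = -10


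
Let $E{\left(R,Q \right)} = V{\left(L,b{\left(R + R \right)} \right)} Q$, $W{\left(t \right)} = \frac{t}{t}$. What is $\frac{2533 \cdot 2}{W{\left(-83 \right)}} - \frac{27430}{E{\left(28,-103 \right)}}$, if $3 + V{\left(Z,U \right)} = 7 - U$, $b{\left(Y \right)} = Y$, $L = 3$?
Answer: $\frac{1042541}{206} \approx 5060.9$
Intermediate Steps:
$W{\left(t \right)} = 1$
$V{\left(Z,U \right)} = 4 - U$ ($V{\left(Z,U \right)} = -3 - \left(-7 + U\right) = 4 - U$)
$E{\left(R,Q \right)} = Q \left(4 - 2 R\right)$ ($E{\left(R,Q \right)} = \left(4 - \left(R + R\right)\right) Q = \left(4 - 2 R\right) Q = Q \left(4 - 2 R\right)$)
$\frac{2533 \cdot 2}{W{\left(-83 \right)}} - \frac{27430}{E{\left(28,-103 \right)}} = \frac{2533 \cdot 2}{1} - \frac{27430}{2 \left(-103\right) \left(2 - 28\right)} = 5066 \cdot 1 - \frac{27430}{2 \left(-103\right) \left(2 - 28\right)} = 5066 - \frac{27430}{2 \left(-103\right) \left(-26\right)} = 5066 - \frac{27430}{5356} = 5066 - \frac{1055}{206} = \frac{1042541}{206}$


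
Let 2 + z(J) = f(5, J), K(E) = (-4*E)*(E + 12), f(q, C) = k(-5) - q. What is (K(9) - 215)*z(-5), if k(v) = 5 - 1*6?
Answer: 7768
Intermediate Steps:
k(v) = -1 (k(v) = 5 - 6 = -1)
f(q, C) = -1 - q
K(E) = -4*E*(12 + E) (K(E) = (-4*E)*(12 + E) = -4*E*(12 + E))
z(J) = -8 (z(J) = -2 + (-1 - 1*5) = -2 + (-1 - 5) = -2 - 6 = -8)
(K(9) - 215)*z(-5) = (-4*9*(12 + 9) - 215)*(-8) = (-4*9*21 - 215)*(-8) = (-756 - 215)*(-8) = -971*(-8) = 7768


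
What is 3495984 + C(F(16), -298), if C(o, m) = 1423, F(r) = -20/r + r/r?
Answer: 3497407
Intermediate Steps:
F(r) = 1 - 20/r (F(r) = -20/r + 1 = 1 - 20/r)
3495984 + C(F(16), -298) = 3495984 + 1423 = 3497407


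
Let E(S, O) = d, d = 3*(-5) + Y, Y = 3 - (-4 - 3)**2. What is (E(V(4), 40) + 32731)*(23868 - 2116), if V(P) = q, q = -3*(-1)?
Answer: 710637840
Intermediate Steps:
q = 3
V(P) = 3
Y = -46 (Y = 3 - 1*(-7)**2 = 3 - 1*49 = 3 - 49 = -46)
d = -61 (d = 3*(-5) - 46 = -15 - 46 = -61)
E(S, O) = -61
(E(V(4), 40) + 32731)*(23868 - 2116) = (-61 + 32731)*(23868 - 2116) = 32670*21752 = 710637840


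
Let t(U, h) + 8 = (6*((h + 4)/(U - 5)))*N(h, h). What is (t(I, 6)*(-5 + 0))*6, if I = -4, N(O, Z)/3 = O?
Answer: 3840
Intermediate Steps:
N(O, Z) = 3*O
t(U, h) = -8 + 18*h*(4 + h)/(-5 + U) (t(U, h) = -8 + (6*((h + 4)/(U - 5)))*(3*h) = -8 + (6*((4 + h)/(-5 + U)))*(3*h) = -8 + (6*(4 + h)/(-5 + U))*(3*h) = -8 + 18*h*(4 + h)/(-5 + U))
(t(I, 6)*(-5 + 0))*6 = ((2*(20 - 4*(-4) + 9*6**2 + 36*6)/(-5 - 4))*(-5 + 0))*6 = ((2*(20 + 16 + 9*36 + 216)/(-9))*(-5))*6 = ((2*(-1/9)*(20 + 16 + 324 + 216))*(-5))*6 = ((2*(-1/9)*576)*(-5))*6 = -128*(-5)*6 = 640*6 = 3840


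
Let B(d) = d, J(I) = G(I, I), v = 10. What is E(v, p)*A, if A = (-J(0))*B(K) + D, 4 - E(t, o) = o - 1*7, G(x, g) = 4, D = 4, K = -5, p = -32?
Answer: 1032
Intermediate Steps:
J(I) = 4
E(t, o) = 11 - o (E(t, o) = 4 - (o - 1*7) = 4 - (o - 7) = 4 - (-7 + o) = 4 + (7 - o) = 11 - o)
A = 24 (A = -1*4*(-5) + 4 = -4*(-5) + 4 = 20 + 4 = 24)
E(v, p)*A = (11 - 1*(-32))*24 = (11 + 32)*24 = 43*24 = 1032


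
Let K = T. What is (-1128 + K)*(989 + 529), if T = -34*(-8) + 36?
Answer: -1244760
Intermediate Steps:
T = 308 (T = 272 + 36 = 308)
K = 308
(-1128 + K)*(989 + 529) = (-1128 + 308)*(989 + 529) = -820*1518 = -1244760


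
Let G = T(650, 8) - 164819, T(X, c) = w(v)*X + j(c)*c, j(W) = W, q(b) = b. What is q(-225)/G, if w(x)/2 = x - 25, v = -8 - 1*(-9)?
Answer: 45/39191 ≈ 0.0011482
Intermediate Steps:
v = 1 (v = -8 + 9 = 1)
w(x) = -50 + 2*x (w(x) = 2*(x - 25) = 2*(-25 + x) = -50 + 2*x)
T(X, c) = c² - 48*X (T(X, c) = (-50 + 2*1)*X + c*c = (-50 + 2)*X + c² = -48*X + c² = c² - 48*X)
G = -195955 (G = (8² - 48*650) - 164819 = (64 - 31200) - 164819 = -31136 - 164819 = -195955)
q(-225)/G = -225/(-195955) = -225*(-1/195955) = 45/39191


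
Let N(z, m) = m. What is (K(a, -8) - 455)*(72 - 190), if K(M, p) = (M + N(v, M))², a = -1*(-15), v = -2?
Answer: -52510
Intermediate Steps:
a = 15
K(M, p) = 4*M² (K(M, p) = (M + M)² = (2*M)² = 4*M²)
(K(a, -8) - 455)*(72 - 190) = (4*15² - 455)*(72 - 190) = (4*225 - 455)*(-118) = (900 - 455)*(-118) = 445*(-118) = -52510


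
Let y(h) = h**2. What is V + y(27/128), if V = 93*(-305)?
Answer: -464731431/16384 ≈ -28365.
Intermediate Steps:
V = -28365
V + y(27/128) = -28365 + (27/128)**2 = -28365 + 729/16384 = -464731431/16384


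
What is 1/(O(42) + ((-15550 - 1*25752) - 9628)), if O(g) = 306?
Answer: -1/50624 ≈ -1.9753e-5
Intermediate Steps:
1/(O(42) + ((-15550 - 1*25752) - 9628)) = 1/(306 + ((-15550 - 1*25752) - 9628)) = 1/(306 + ((-15550 - 25752) - 9628)) = 1/(306 + (-41302 - 9628)) = 1/(306 - 50930) = 1/(-50624) = -1/50624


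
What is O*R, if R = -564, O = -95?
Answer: 53580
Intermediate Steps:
O*R = -95*(-564) = 53580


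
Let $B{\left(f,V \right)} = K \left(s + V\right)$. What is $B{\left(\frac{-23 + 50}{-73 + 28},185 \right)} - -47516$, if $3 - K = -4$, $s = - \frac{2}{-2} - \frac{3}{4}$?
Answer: $\frac{195251}{4} \approx 48813.0$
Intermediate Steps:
$s = \frac{1}{4}$ ($s = \left(-2\right) \left(- \frac{1}{2}\right) - \frac{3}{4} = 1 - \frac{3}{4} = \frac{1}{4} \approx 0.25$)
$K = 7$ ($K = 3 - -4 = 3 + 4 = 7$)
$B{\left(f,V \right)} = \frac{7}{4} + 7 V$ ($B{\left(f,V \right)} = 7 \left(\frac{1}{4} + V\right) = \frac{7}{4} + 7 V$)
$B{\left(\frac{-23 + 50}{-73 + 28},185 \right)} - -47516 = \left(\frac{7}{4} + 7 \cdot 185\right) - -47516 = \left(\frac{7}{4} + 1295\right) + 47516 = \frac{5187}{4} + 47516 = \frac{195251}{4}$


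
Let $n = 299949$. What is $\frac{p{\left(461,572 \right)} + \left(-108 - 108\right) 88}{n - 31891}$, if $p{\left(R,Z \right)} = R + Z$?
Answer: $- \frac{17975}{268058} \approx -0.067056$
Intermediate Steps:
$\frac{p{\left(461,572 \right)} + \left(-108 - 108\right) 88}{n - 31891} = \frac{\left(461 + 572\right) + \left(-108 - 108\right) 88}{299949 - 31891} = \frac{1033 - 19008}{268058} = \left(1033 - 19008\right) \frac{1}{268058} = \left(-17975\right) \frac{1}{268058} = - \frac{17975}{268058}$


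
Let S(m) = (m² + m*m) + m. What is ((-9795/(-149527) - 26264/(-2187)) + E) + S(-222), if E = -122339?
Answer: -7842135468364/327015549 ≈ -23981.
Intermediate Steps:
S(m) = m + 2*m² (S(m) = (m² + m²) + m = 2*m² + m = m + 2*m²)
((-9795/(-149527) - 26264/(-2187)) + E) + S(-222) = ((-9795/(-149527) - 26264/(-2187)) - 122339) - 222*(1 + 2*(-222)) = ((-9795*(-1/149527) - 26264*(-1/2187)) - 122339) - 222*(1 - 444) = ((9795/149527 + 26264/2187) - 122339) - 222*(-443) = (3948598793/327015549 - 122339) + 98346 = -40002806650318/327015549 + 98346 = -7842135468364/327015549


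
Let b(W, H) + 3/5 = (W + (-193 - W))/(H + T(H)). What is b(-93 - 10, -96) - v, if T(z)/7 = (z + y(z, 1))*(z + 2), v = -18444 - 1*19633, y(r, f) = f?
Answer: 11882501183/312070 ≈ 38076.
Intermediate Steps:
v = -38077 (v = -18444 - 19633 = -38077)
T(z) = 7*(1 + z)*(2 + z) (T(z) = 7*((z + 1)*(z + 2)) = 7*((1 + z)*(2 + z)) = 7*(1 + z)*(2 + z))
b(W, H) = -⅗ - 193/(14 + 7*H² + 22*H) (b(W, H) = -⅗ + (W + (-193 - W))/(H + (14 + 7*H² + 21*H)) = -⅗ - 193/(14 + 7*H² + 22*H))
b(-93 - 10, -96) - v = (-1007 - 66*(-96) - 21*(-96)²)/(5*(14 + 7*(-96)² + 22*(-96))) - 1*(-38077) = (-1007 + 6336 - 21*9216)/(5*(14 + 7*9216 - 2112)) + 38077 = (-1007 + 6336 - 193536)/(5*(14 + 64512 - 2112)) + 38077 = (⅕)*(-188207)/62414 + 38077 = (⅕)*(1/62414)*(-188207) + 38077 = -188207/312070 + 38077 = 11882501183/312070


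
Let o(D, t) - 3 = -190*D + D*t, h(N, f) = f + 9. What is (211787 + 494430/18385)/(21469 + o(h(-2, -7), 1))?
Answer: 778839685/77562638 ≈ 10.041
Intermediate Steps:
h(N, f) = 9 + f
o(D, t) = 3 - 190*D + D*t (o(D, t) = 3 + (-190*D + D*t) = 3 - 190*D + D*t)
(211787 + 494430/18385)/(21469 + o(h(-2, -7), 1)) = (211787 + 494430/18385)/(21469 + (3 - 190*(9 - 7) + (9 - 7)*1)) = (211787 + 494430*(1/18385))/(21469 + (3 - 190*2 + 2*1)) = (211787 + 98886/3677)/(21469 + (3 - 380 + 2)) = 778839685/(3677*(21469 - 375)) = (778839685/3677)/21094 = (778839685/3677)*(1/21094) = 778839685/77562638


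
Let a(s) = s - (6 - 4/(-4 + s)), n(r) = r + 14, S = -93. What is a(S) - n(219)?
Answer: -32208/97 ≈ -332.04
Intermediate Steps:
n(r) = 14 + r
a(s) = -6 + s + 4/(-4 + s) (a(s) = s - (6 - 4/(-4 + s)) = s + (-6 + 4/(-4 + s)) = -6 + s + 4/(-4 + s))
a(S) - n(219) = (28 + (-93)**2 - 10*(-93))/(-4 - 93) - (14 + 219) = (28 + 8649 + 930)/(-97) - 1*233 = -1/97*9607 - 233 = -9607/97 - 233 = -32208/97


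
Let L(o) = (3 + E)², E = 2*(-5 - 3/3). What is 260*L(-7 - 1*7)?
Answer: 21060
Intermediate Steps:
E = -12 (E = 2*(-5 - 3*⅓) = 2*(-5 - 1) = 2*(-6) = -12)
L(o) = 81 (L(o) = (3 - 12)² = (-9)² = 81)
260*L(-7 - 1*7) = 260*81 = 21060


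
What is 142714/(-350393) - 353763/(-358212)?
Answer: 24278070497/41838325772 ≈ 0.58028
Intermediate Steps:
142714/(-350393) - 353763/(-358212) = 142714*(-1/350393) - 353763*(-1/358212) = -142714/350393 + 117921/119404 = 24278070497/41838325772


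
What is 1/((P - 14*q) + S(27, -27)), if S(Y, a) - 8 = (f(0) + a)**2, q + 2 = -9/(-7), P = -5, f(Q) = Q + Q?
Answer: 1/742 ≈ 0.0013477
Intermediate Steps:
f(Q) = 2*Q
q = -5/7 (q = -2 - 9/(-7) = -2 - 9*(-1/7) = -2 + 9/7 = -5/7 ≈ -0.71429)
S(Y, a) = 8 + a**2 (S(Y, a) = 8 + (2*0 + a)**2 = 8 + (0 + a)**2 = 8 + a**2)
1/((P - 14*q) + S(27, -27)) = 1/((-5 - 14*(-5/7)) + (8 + (-27)**2)) = 1/((-5 + 10) + (8 + 729)) = 1/(5 + 737) = 1/742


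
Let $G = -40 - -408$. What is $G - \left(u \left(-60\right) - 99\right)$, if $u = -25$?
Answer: $-1033$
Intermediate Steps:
$G = 368$ ($G = -40 + 408 = 368$)
$G - \left(u \left(-60\right) - 99\right) = 368 - \left(\left(-25\right) \left(-60\right) - 99\right) = 368 - \left(1500 - 99\right) = 368 - 1401 = -1033$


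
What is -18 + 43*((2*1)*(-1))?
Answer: -104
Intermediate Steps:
-18 + 43*((2*1)*(-1)) = -18 + 43*(2*(-1)) = -18 + 43*(-2) = -18 - 86 = -104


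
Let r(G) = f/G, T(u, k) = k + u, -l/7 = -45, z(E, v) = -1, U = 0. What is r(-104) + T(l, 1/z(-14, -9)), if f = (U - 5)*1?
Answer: 32661/104 ≈ 314.05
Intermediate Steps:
l = 315 (l = -7*(-45) = 315)
f = -5 (f = (0 - 5)*1 = -5*1 = -5)
r(G) = -5/G
r(-104) + T(l, 1/z(-14, -9)) = -5/(-104) + (1/(-1) + 315) = -5*(-1/104) + (-1 + 315) = 5/104 + 314 = 32661/104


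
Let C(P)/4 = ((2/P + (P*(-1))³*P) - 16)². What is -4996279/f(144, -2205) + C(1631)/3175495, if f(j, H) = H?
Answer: 4795590720599234309673099654638369/76025951592255 ≈ 6.3078e+19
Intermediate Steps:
C(P) = 4*(-16 - P⁴ + 2/P)² (C(P) = 4*((2/P + (P*(-1))³*P) - 16)² = 4*((2/P + (-P)³*P) - 16)² = 4*((2/P + (-P³)*P) - 16)² = 4*((2/P - P⁴) - 16)² = 4*((-P⁴ + 2/P) - 16)² = 4*(-16 - P⁴ + 2/P)²)
-4996279/f(144, -2205) + C(1631)/3175495 = -4996279/(-2205) + (4*(-2 + 1631⁵ + 16*1631)²/1631²)/3175495 = -4996279*(-1/2205) + (4*(1/2660161)*(-2 + 11541700626397151 + 26096)²)*(1/3175495) = 4996279/2205 + (4*(1/2660161)*11541700626423245²)*(1/3175495) = 4996279/2205 + (4*(1/2660161)*133210853349978726039081876330025)*(1/3175495) = 4996279/2205 + (532843413399914904156327505320100/2660161)*(1/3175495) = 4996279/2205 + 106568682679982980831265501064020/1689465590939 = 4795590720599234309673099654638369/76025951592255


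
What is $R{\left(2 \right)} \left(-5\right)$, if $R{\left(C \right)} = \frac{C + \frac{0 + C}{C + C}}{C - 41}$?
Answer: $\frac{25}{78} \approx 0.32051$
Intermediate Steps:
$R{\left(C \right)} = \frac{\frac{1}{2} + C}{-41 + C}$ ($R{\left(C \right)} = \frac{C + \frac{C}{2 C}}{-41 + C} = \frac{C + C \frac{1}{2 C}}{-41 + C} = \frac{C + \frac{1}{2}}{-41 + C} = \frac{\frac{1}{2} + C}{-41 + C}$)
$R{\left(2 \right)} \left(-5\right) = \frac{\frac{1}{2} + 2}{-41 + 2} \left(-5\right) = \frac{1}{-39} \cdot \frac{5}{2} \left(-5\right) = \left(- \frac{1}{39}\right) \frac{5}{2} \left(-5\right) = \left(- \frac{5}{78}\right) \left(-5\right) = \frac{25}{78}$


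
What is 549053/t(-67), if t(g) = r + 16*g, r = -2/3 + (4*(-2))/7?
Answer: -11530113/22550 ≈ -511.31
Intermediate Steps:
r = -38/21 (r = -2*⅓ - 8*⅐ = -⅔ - 8/7 = -38/21 ≈ -1.8095)
t(g) = -38/21 + 16*g
549053/t(-67) = 549053/(-38/21 + 16*(-67)) = 549053/(-38/21 - 1072) = 549053/(-22550/21) = 549053*(-21/22550) = -11530113/22550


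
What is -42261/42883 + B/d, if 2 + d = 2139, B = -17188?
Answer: -827384761/91640971 ≈ -9.0285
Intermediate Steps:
d = 2137 (d = -2 + 2139 = 2137)
-42261/42883 + B/d = -42261/42883 - 17188/2137 = -827384761/91640971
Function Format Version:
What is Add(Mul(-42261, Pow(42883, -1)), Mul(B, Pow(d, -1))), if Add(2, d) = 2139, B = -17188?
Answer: Rational(-827384761, 91640971) ≈ -9.0285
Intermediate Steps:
d = 2137 (d = Add(-2, 2139) = 2137)
Add(Mul(-42261, Pow(42883, -1)), Mul(B, Pow(d, -1))) = Add(Mul(-42261, Pow(42883, -1)), Mul(-17188, Pow(2137, -1))) = Add(Mul(-42261, Rational(1, 42883)), Mul(-17188, Rational(1, 2137))) = Add(Rational(-42261, 42883), Rational(-17188, 2137)) = Rational(-827384761, 91640971)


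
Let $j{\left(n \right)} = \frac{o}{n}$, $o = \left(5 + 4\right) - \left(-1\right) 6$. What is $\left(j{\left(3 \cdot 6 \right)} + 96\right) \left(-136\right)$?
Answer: $- \frac{39508}{3} \approx -13169.0$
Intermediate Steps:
$o = 15$ ($o = 9 - -6 = 9 + 6 = 15$)
$j{\left(n \right)} = \frac{15}{n}$
$\left(j{\left(3 \cdot 6 \right)} + 96\right) \left(-136\right) = \left(\frac{15}{3 \cdot 6} + 96\right) \left(-136\right) = \left(\frac{15}{18} + 96\right) \left(-136\right) = \left(15 \cdot \frac{1}{18} + 96\right) \left(-136\right) = \left(\frac{5}{6} + 96\right) \left(-136\right) = \frac{581}{6} \left(-136\right) = - \frac{39508}{3}$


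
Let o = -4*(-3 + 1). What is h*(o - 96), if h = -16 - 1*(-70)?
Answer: -4752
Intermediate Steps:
o = 8 (o = -4*(-2) = 8)
h = 54 (h = -16 + 70 = 54)
h*(o - 96) = 54*(8 - 96) = 54*(-88) = -4752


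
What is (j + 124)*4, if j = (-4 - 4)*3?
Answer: 400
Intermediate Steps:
j = -24 (j = -8*3 = -24)
(j + 124)*4 = (-24 + 124)*4 = 100*4 = 400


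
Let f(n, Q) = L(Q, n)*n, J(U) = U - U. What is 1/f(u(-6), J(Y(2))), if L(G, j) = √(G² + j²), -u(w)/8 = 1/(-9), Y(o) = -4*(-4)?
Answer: 81/64 ≈ 1.2656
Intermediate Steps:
Y(o) = 16
u(w) = 8/9 (u(w) = -8/(-9) = -8*(-⅑) = 8/9)
J(U) = 0
f(n, Q) = n*√(Q² + n²) (f(n, Q) = √(Q² + n²)*n = n*√(Q² + n²))
1/f(u(-6), J(Y(2))) = 1/(8*√(0² + (8/9)²)/9) = 1/(8*√(0 + 64/81)/9) = 1/(8*√(64/81)/9) = 1/((8/9)*(8/9)) = 1/(64/81) = 81/64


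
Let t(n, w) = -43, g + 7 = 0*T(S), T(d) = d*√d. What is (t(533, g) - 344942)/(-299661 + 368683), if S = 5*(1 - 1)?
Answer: -344985/69022 ≈ -4.9982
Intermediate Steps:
S = 0 (S = 5*0 = 0)
T(d) = d^(3/2)
g = -7 (g = -7 + 0*0^(3/2) = -7 + 0*0 = -7 + 0 = -7)
(t(533, g) - 344942)/(-299661 + 368683) = (-43 - 344942)/(-299661 + 368683) = -344985/69022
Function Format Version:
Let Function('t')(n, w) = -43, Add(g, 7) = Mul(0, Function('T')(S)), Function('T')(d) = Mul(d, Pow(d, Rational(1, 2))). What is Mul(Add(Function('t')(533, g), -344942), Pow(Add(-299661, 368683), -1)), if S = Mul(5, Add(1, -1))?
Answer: Rational(-344985, 69022) ≈ -4.9982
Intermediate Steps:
S = 0 (S = Mul(5, 0) = 0)
Function('T')(d) = Pow(d, Rational(3, 2))
g = -7 (g = Add(-7, Mul(0, Pow(0, Rational(3, 2)))) = Add(-7, Mul(0, 0)) = Add(-7, 0) = -7)
Mul(Add(Function('t')(533, g), -344942), Pow(Add(-299661, 368683), -1)) = Mul(Add(-43, -344942), Pow(Add(-299661, 368683), -1)) = Mul(-344985, Pow(69022, -1)) = Mul(-344985, Rational(1, 69022)) = Rational(-344985, 69022)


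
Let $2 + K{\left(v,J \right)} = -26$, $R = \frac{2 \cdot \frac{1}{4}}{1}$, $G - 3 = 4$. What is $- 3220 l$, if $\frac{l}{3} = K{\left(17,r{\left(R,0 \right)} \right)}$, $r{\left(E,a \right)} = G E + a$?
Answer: $270480$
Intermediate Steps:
$G = 7$ ($G = 3 + 4 = 7$)
$R = \frac{1}{2}$ ($R = 2 \cdot \frac{1}{4} \cdot 1 = \frac{1}{2} \cdot 1 = \frac{1}{2} \approx 0.5$)
$r{\left(E,a \right)} = a + 7 E$ ($r{\left(E,a \right)} = 7 E + a = a + 7 E$)
$K{\left(v,J \right)} = -28$ ($K{\left(v,J \right)} = -2 - 26 = -28$)
$l = -84$ ($l = 3 \left(-28\right) = -84$)
$- 3220 l = \left(-3220\right) \left(-84\right) = 270480$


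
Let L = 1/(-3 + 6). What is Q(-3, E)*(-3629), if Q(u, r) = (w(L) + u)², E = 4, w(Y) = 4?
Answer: -3629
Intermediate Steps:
L = ⅓ (L = 1/3 = ⅓ ≈ 0.33333)
Q(u, r) = (4 + u)²
Q(-3, E)*(-3629) = (4 - 3)²*(-3629) = 1²*(-3629) = 1*(-3629) = -3629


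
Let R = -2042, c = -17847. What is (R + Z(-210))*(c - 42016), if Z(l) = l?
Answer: 134811476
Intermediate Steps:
(R + Z(-210))*(c - 42016) = (-2042 - 210)*(-17847 - 42016) = -2252*(-59863) = 134811476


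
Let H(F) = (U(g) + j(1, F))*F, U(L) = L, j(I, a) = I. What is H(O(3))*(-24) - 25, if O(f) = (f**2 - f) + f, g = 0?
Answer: -241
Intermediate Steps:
O(f) = f**2
H(F) = F (H(F) = (0 + 1)*F = 1*F = F)
H(O(3))*(-24) - 25 = 3**2*(-24) - 25 = 9*(-24) - 25 = -216 - 25 = -241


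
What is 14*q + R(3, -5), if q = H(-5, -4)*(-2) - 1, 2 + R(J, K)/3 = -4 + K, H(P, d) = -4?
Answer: 65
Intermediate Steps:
R(J, K) = -18 + 3*K (R(J, K) = -6 + 3*(-4 + K) = -6 + (-12 + 3*K) = -18 + 3*K)
q = 7 (q = -4*(-2) - 1 = 8 - 1 = 7)
14*q + R(3, -5) = 14*7 + (-18 + 3*(-5)) = 98 + (-18 - 15) = 98 - 33 = 65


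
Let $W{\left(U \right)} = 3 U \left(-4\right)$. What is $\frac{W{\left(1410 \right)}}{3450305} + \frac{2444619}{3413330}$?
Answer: $\frac{1675385523039}{2355405913130} \approx 0.71129$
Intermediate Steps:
$W{\left(U \right)} = - 12 U$
$\frac{W{\left(1410 \right)}}{3450305} + \frac{2444619}{3413330} = \frac{\left(-12\right) 1410}{3450305} + \frac{2444619}{3413330} = \left(-16920\right) \frac{1}{3450305} + 2444619 \cdot \frac{1}{3413330} = - \frac{3384}{690061} + \frac{2444619}{3413330} = \frac{1675385523039}{2355405913130}$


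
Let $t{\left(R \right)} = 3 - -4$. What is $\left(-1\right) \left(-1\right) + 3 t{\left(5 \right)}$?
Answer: $22$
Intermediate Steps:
$t{\left(R \right)} = 7$ ($t{\left(R \right)} = 3 + 4 = 7$)
$\left(-1\right) \left(-1\right) + 3 t{\left(5 \right)} = \left(-1\right) \left(-1\right) + 3 \cdot 7 = 1 + 21 = 22$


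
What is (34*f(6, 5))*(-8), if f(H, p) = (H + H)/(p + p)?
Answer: -1632/5 ≈ -326.40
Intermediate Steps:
f(H, p) = H/p (f(H, p) = (2*H)/((2*p)) = (2*H)*(1/(2*p)) = H/p)
(34*f(6, 5))*(-8) = (34*(6/5))*(-8) = (204/5)*(-8) = -1632/5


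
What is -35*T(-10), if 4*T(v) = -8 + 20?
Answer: -105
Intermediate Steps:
T(v) = 3 (T(v) = (-8 + 20)/4 = (1/4)*12 = 3)
-35*T(-10) = -35*3 = -105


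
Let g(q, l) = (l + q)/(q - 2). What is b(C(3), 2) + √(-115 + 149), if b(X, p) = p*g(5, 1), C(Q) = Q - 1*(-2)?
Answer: 4 + √34 ≈ 9.8309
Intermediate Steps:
g(q, l) = (l + q)/(-2 + q)
C(Q) = 2 + Q (C(Q) = Q + 2 = 2 + Q)
b(X, p) = 2*p (b(X, p) = p*((1 + 5)/(-2 + 5)) = p*(6/3) = p*((⅓)*6) = p*2 = 2*p)
b(C(3), 2) + √(-115 + 149) = 2*2 + √(-115 + 149) = 4 + √34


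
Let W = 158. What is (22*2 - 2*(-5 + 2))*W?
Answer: 7900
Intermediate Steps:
(22*2 - 2*(-5 + 2))*W = (22*2 - 2*(-5 + 2))*158 = (44 - 2*(-3))*158 = (44 + 6)*158 = 50*158 = 7900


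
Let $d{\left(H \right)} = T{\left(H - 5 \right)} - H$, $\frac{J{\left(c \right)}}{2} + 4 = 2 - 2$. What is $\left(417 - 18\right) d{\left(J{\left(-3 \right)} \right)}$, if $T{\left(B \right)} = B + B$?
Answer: $-7182$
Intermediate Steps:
$J{\left(c \right)} = -8$ ($J{\left(c \right)} = -8 + 2 \left(2 - 2\right) = -8 + 2 \cdot 0 = -8 + 0 = -8$)
$T{\left(B \right)} = 2 B$
$d{\left(H \right)} = -10 + H$ ($d{\left(H \right)} = 2 \left(H - 5\right) - H = 2 \left(-5 + H\right) - H = \left(-10 + 2 H\right) - H = -10 + H$)
$\left(417 - 18\right) d{\left(J{\left(-3 \right)} \right)} = \left(417 - 18\right) \left(-10 - 8\right) = 399 \left(-18\right) = -7182$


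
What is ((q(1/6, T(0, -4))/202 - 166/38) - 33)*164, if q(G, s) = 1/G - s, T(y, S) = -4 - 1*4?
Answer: -11738628/1919 ≈ -6117.1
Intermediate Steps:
T(y, S) = -8 (T(y, S) = -4 - 4 = -8)
((q(1/6, T(0, -4))/202 - 166/38) - 33)*164 = (((1/(1/6) - 1*(-8))/202 - 166/38) - 33)*164 = (((1/(⅙) + 8)*(1/202) - 166*1/38) - 33)*164 = (((6 + 8)*(1/202) - 83/19) - 33)*164 = ((14*(1/202) - 83/19) - 33)*164 = ((7/101 - 83/19) - 33)*164 = (-8250/1919 - 33)*164 = -71577/1919*164 = -11738628/1919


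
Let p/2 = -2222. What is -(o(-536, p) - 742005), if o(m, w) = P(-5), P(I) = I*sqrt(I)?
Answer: 742005 + 5*I*sqrt(5) ≈ 7.4201e+5 + 11.18*I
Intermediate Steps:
p = -4444 (p = 2*(-2222) = -4444)
P(I) = I**(3/2)
o(m, w) = -5*I*sqrt(5) (o(m, w) = (-5)**(3/2) = -5*I*sqrt(5))
-(o(-536, p) - 742005) = -(-5*I*sqrt(5) - 742005) = -(-742005 - 5*I*sqrt(5)) = 742005 + 5*I*sqrt(5)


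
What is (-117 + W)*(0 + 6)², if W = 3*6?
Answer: -3564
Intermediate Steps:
W = 18
(-117 + W)*(0 + 6)² = (-117 + 18)*(0 + 6)² = -99*6² = -99*36 = -3564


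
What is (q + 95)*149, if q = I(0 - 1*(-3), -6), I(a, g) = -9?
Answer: 12814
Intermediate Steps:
q = -9
(q + 95)*149 = (-9 + 95)*149 = 86*149 = 12814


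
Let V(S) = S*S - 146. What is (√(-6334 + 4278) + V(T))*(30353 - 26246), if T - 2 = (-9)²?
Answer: 27693501 + 8214*I*√514 ≈ 2.7694e+7 + 1.8622e+5*I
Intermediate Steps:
T = 83 (T = 2 + (-9)² = 2 + 81 = 83)
V(S) = -146 + S² (V(S) = S² - 146 = -146 + S²)
(√(-6334 + 4278) + V(T))*(30353 - 26246) = (√(-6334 + 4278) + (-146 + 83²))*(30353 - 26246) = (√(-2056) + (-146 + 6889))*4107 = (2*I*√514 + 6743)*4107 = (6743 + 2*I*√514)*4107 = 27693501 + 8214*I*√514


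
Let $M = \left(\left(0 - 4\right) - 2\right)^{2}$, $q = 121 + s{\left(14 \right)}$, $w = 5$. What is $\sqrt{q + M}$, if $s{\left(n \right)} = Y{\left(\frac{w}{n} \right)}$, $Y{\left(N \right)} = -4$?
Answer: $3 \sqrt{17} \approx 12.369$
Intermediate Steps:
$s{\left(n \right)} = -4$
$q = 117$ ($q = 121 - 4 = 117$)
$M = 36$ ($M = \left(\left(0 - 4\right) + \left(-5 + 3\right)\right)^{2} = \left(-4 - 2\right)^{2} = \left(-6\right)^{2} = 36$)
$\sqrt{q + M} = \sqrt{117 + 36} = \sqrt{153} = 3 \sqrt{17}$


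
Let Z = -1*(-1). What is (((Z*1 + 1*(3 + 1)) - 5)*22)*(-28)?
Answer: 0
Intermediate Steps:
Z = 1
(((Z*1 + 1*(3 + 1)) - 5)*22)*(-28) = (((1*1 + 1*(3 + 1)) - 5)*22)*(-28) = (((1 + 1*4) - 5)*22)*(-28) = (((1 + 4) - 5)*22)*(-28) = ((5 - 5)*22)*(-28) = (0*22)*(-28) = 0*(-28) = 0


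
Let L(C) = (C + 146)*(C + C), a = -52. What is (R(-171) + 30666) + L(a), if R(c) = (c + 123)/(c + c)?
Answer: 1190738/57 ≈ 20890.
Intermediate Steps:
L(C) = 2*C*(146 + C) (L(C) = (146 + C)*(2*C) = 2*C*(146 + C))
R(c) = (123 + c)/(2*c) (R(c) = (123 + c)/((2*c)) = (123 + c)*(1/(2*c)) = (123 + c)/(2*c))
(R(-171) + 30666) + L(a) = ((½)*(123 - 171)/(-171) + 30666) + 2*(-52)*(146 - 52) = ((½)*(-1/171)*(-48) + 30666) + 2*(-52)*94 = (8/57 + 30666) - 9776 = 1747970/57 - 9776 = 1190738/57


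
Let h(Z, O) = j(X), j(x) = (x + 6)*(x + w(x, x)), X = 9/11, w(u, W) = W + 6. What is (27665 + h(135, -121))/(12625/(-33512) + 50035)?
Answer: 22478274536/40577599139 ≈ 0.55396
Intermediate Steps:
w(u, W) = 6 + W
X = 9/11 (X = 9*(1/11) = 9/11 ≈ 0.81818)
j(x) = (6 + x)*(6 + 2*x) (j(x) = (x + 6)*(x + (6 + x)) = (6 + x)*(6 + 2*x))
h(Z, O) = 6300/121 (h(Z, O) = 36 + 2*(9/11)² + 18*(9/11) = 36 + 2*(81/121) + 162/11 = 36 + 162/121 + 162/11 = 6300/121)
(27665 + h(135, -121))/(12625/(-33512) + 50035) = (27665 + 6300/121)/(12625/(-33512) + 50035) = 3353765/(121*(12625*(-1/33512) + 50035)) = 3353765/(121*(-12625/33512 + 50035)) = 3353765/(121*(1676760295/33512)) = (3353765/121)*(33512/1676760295) = 22478274536/40577599139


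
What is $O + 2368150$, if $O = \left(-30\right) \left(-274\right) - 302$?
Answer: $2376068$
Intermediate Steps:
$O = 7918$ ($O = 8220 - 302 = 7918$)
$O + 2368150 = 7918 + 2368150 = 2376068$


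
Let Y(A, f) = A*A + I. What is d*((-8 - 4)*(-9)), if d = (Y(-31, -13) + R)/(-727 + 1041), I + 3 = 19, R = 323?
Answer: 70200/157 ≈ 447.13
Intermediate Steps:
I = 16 (I = -3 + 19 = 16)
Y(A, f) = 16 + A**2 (Y(A, f) = A*A + 16 = A**2 + 16 = 16 + A**2)
d = 650/157 (d = ((16 + (-31)**2) + 323)/(-727 + 1041) = ((16 + 961) + 323)/314 = (977 + 323)*(1/314) = 1300*(1/314) = 650/157 ≈ 4.1401)
d*((-8 - 4)*(-9)) = 650*((-8 - 4)*(-9))/157 = 650*(-12*(-9))/157 = (650/157)*108 = 70200/157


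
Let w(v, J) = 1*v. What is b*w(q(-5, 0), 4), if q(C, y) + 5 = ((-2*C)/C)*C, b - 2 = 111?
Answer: 565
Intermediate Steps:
b = 113 (b = 2 + 111 = 113)
q(C, y) = -5 - 2*C (q(C, y) = -5 + ((-2*C)/C)*C = -5 - 2*C)
w(v, J) = v
b*w(q(-5, 0), 4) = 113*(-5 - 2*(-5)) = 113*(-5 + 10) = 113*5 = 565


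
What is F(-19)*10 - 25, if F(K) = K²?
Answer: 3585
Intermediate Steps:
F(-19)*10 - 25 = (-19)²*10 - 25 = 361*10 - 25 = 3610 - 25 = 3585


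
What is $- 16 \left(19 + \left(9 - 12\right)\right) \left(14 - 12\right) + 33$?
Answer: $-479$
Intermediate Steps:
$- 16 \left(19 + \left(9 - 12\right)\right) \left(14 - 12\right) + 33 = - 16 \left(19 + \left(9 - 12\right)\right) 2 + 33 = - 16 \left(19 - 3\right) 2 + 33 = - 16 \cdot 16 \cdot 2 + 33 = \left(-16\right) 32 + 33 = -512 + 33 = -479$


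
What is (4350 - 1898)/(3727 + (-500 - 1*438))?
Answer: 2452/2789 ≈ 0.87917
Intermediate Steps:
(4350 - 1898)/(3727 + (-500 - 1*438)) = 2452/(3727 + (-500 - 438)) = 2452/(3727 - 938) = 2452/2789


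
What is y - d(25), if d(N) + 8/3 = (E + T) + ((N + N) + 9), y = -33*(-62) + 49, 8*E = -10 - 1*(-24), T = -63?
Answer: 25199/12 ≈ 2099.9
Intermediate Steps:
E = 7/4 (E = (-10 - 1*(-24))/8 = (-10 + 24)/8 = (⅛)*14 = 7/4 ≈ 1.7500)
y = 2095 (y = 2046 + 49 = 2095)
d(N) = -659/12 + 2*N (d(N) = -8/3 + ((7/4 - 63) + ((N + N) + 9)) = -8/3 + (-245/4 + (2*N + 9)) = -8/3 + (-245/4 + (9 + 2*N)) = -8/3 + (-209/4 + 2*N) = -659/12 + 2*N)
y - d(25) = 2095 - (-659/12 + 2*25) = 2095 - (-659/12 + 50) = 2095 - 1*(-59/12) = 2095 + 59/12 = 25199/12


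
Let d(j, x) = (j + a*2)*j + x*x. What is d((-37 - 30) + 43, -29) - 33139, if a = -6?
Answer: -31434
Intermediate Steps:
d(j, x) = x² + j*(-12 + j) (d(j, x) = (j - 6*2)*j + x*x = (j - 12)*j + x² = (-12 + j)*j + x² = j*(-12 + j) + x² = x² + j*(-12 + j))
d((-37 - 30) + 43, -29) - 33139 = (((-37 - 30) + 43)² + (-29)² - 12*((-37 - 30) + 43)) - 33139 = ((-67 + 43)² + 841 - 12*(-67 + 43)) - 33139 = ((-24)² + 841 - 12*(-24)) - 33139 = (576 + 841 + 288) - 33139 = 1705 - 33139 = -31434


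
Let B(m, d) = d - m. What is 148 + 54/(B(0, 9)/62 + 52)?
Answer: 481832/3233 ≈ 149.04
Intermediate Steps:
148 + 54/(B(0, 9)/62 + 52) = 148 + 54/((9 - 1*0)/62 + 52) = 148 + 54/((9 + 0)*(1/62) + 52) = 148 + 54/(9*(1/62) + 52) = 148 + 54/(9/62 + 52) = 148 + 54/(3233/62) = 148 + (62/3233)*54 = 148 + 3348/3233 = 481832/3233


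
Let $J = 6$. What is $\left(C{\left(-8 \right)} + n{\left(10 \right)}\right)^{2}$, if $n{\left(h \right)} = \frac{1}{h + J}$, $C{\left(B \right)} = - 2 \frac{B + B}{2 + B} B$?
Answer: $\frac{4206601}{2304} \approx 1825.8$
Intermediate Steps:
$C{\left(B \right)} = - \frac{4 B^{2}}{2 + B}$ ($C{\left(B \right)} = - 2 \frac{2 B}{2 + B} B = - \frac{4 B}{2 + B} B = - \frac{4 B^{2}}{2 + B}$)
$n{\left(h \right)} = \frac{1}{6 + h}$ ($n{\left(h \right)} = \frac{1}{h + 6} = \frac{1}{6 + h}$)
$\left(C{\left(-8 \right)} + n{\left(10 \right)}\right)^{2} = \left(- \frac{4 \left(-8\right)^{2}}{2 - 8} + \frac{1}{6 + 10}\right)^{2} = \left(\left(-4\right) 64 \frac{1}{-6} + \frac{1}{16}\right)^{2} = \left(\left(-4\right) 64 \left(- \frac{1}{6}\right) + \frac{1}{16}\right)^{2} = \left(\frac{128}{3} + \frac{1}{16}\right)^{2} = \left(\frac{2051}{48}\right)^{2} = \frac{4206601}{2304}$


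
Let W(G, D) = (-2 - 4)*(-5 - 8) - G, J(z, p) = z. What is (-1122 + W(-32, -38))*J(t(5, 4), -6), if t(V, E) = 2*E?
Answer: -8096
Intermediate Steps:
W(G, D) = 78 - G (W(G, D) = -6*(-13) - G = 78 - G)
(-1122 + W(-32, -38))*J(t(5, 4), -6) = (-1122 + (78 - 1*(-32)))*(2*4) = (-1122 + (78 + 32))*8 = (-1122 + 110)*8 = -1012*8 = -8096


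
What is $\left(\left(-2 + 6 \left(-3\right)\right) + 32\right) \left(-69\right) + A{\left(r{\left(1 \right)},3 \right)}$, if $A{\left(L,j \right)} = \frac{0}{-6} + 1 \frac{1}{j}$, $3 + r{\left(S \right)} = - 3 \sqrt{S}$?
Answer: $- \frac{2483}{3} \approx -827.67$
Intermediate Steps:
$r{\left(S \right)} = -3 - 3 \sqrt{S}$
$A{\left(L,j \right)} = \frac{1}{j}$ ($A{\left(L,j \right)} = 0 \left(- \frac{1}{6}\right) + \frac{1}{j} = 0 + \frac{1}{j} = \frac{1}{j}$)
$\left(\left(-2 + 6 \left(-3\right)\right) + 32\right) \left(-69\right) + A{\left(r{\left(1 \right)},3 \right)} = \left(\left(-2 + 6 \left(-3\right)\right) + 32\right) \left(-69\right) + \frac{1}{3} = \left(\left(-2 - 18\right) + 32\right) \left(-69\right) + \frac{1}{3} = \left(-20 + 32\right) \left(-69\right) + \frac{1}{3} = 12 \left(-69\right) + \frac{1}{3} = -828 + \frac{1}{3} = - \frac{2483}{3}$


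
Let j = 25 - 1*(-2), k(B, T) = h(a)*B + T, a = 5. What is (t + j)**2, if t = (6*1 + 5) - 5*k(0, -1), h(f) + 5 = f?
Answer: 1849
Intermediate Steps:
h(f) = -5 + f
k(B, T) = T (k(B, T) = (-5 + 5)*B + T = 0*B + T = 0 + T = T)
j = 27 (j = 25 + 2 = 27)
t = 16 (t = (6*1 + 5) - 5*(-1) = (6 + 5) + 5 = 11 + 5 = 16)
(t + j)**2 = (16 + 27)**2 = 43**2 = 1849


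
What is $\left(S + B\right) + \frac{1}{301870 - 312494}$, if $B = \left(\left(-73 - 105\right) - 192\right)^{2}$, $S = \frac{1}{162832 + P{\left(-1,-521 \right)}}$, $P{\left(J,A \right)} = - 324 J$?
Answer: $\frac{59324565760267}{433342336} \approx 1.369 \cdot 10^{5}$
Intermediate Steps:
$S = \frac{1}{163156}$ ($S = \frac{1}{162832 - -324} = \frac{1}{162832 + 324} = \frac{1}{163156} \approx 6.1291 \cdot 10^{-6}$)
$B = 136900$ ($B = \left(\left(-73 - 105\right) - 192\right)^{2} = \left(-178 - 192\right)^{2} = \left(-370\right)^{2} = 136900$)
$\left(S + B\right) + \frac{1}{301870 - 312494} = \left(\frac{1}{163156} + 136900\right) + \frac{1}{301870 - 312494} = \frac{22336056401}{163156} + \frac{1}{-10624} = \frac{22336056401}{163156} - \frac{1}{10624} = \frac{59324565760267}{433342336}$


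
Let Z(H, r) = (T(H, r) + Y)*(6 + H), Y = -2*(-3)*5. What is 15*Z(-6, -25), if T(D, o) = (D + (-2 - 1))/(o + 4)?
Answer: 0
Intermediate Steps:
T(D, o) = (-3 + D)/(4 + o) (T(D, o) = (D - 3)/(4 + o) = (-3 + D)/(4 + o))
Y = 30 (Y = 6*5 = 30)
Z(H, r) = (6 + H)*(30 + (-3 + H)/(4 + r)) (Z(H, r) = ((-3 + H)/(4 + r) + 30)*(6 + H) = (30 + (-3 + H)/(4 + r))*(6 + H) = (6 + H)*(30 + (-3 + H)/(4 + r)))
15*Z(-6, -25) = 15*((702 + (-6)² + 123*(-6) + 180*(-25) + 30*(-6)*(-25))/(4 - 25)) = 15*((702 + 36 - 738 - 4500 + 4500)/(-21)) = 15*(-1/21*0) = 15*0 = 0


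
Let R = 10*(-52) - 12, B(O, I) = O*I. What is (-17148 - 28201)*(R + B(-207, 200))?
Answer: 1901574268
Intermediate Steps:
B(O, I) = I*O
R = -532 (R = -520 - 12 = -532)
(-17148 - 28201)*(R + B(-207, 200)) = (-17148 - 28201)*(-532 + 200*(-207)) = -45349*(-532 - 41400) = -45349*(-41932) = 1901574268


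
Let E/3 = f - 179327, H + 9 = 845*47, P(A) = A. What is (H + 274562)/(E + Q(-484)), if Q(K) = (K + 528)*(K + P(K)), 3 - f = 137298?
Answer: -157134/496229 ≈ -0.31666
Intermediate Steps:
f = -137295 (f = 3 - 1*137298 = 3 - 137298 = -137295)
H = 39706 (H = -9 + 845*47 = -9 + 39715 = 39706)
E = -949866 (E = 3*(-137295 - 179327) = 3*(-316622) = -949866)
Q(K) = 2*K*(528 + K) (Q(K) = (K + 528)*(K + K) = (528 + K)*(2*K) = 2*K*(528 + K))
(H + 274562)/(E + Q(-484)) = (39706 + 274562)/(-949866 + 2*(-484)*(528 - 484)) = 314268/(-949866 + 2*(-484)*44) = 314268/(-949866 - 42592) = 314268/(-992458) = 314268*(-1/992458) = -157134/496229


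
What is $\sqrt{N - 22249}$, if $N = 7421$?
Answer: $2 i \sqrt{3707} \approx 121.77 i$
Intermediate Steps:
$\sqrt{N - 22249} = \sqrt{7421 - 22249} = \sqrt{-14828} = 2 i \sqrt{3707}$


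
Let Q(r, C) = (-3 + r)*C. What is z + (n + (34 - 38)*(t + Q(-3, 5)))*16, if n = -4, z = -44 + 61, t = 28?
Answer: 81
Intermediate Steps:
z = 17
Q(r, C) = C*(-3 + r)
z + (n + (34 - 38)*(t + Q(-3, 5)))*16 = 17 + (-4 + (34 - 38)*(28 + 5*(-3 - 3)))*16 = 17 + (-4 - 4*(28 + 5*(-6)))*16 = 17 + (-4 - 4*(28 - 30))*16 = 17 + (-4 - 4*(-2))*16 = 17 + (-4 + 8)*16 = 17 + 4*16 = 17 + 64 = 81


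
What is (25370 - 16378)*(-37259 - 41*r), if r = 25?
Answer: -344249728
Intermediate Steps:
(25370 - 16378)*(-37259 - 41*r) = (25370 - 16378)*(-37259 - 41*25) = 8992*(-37259 - 1025) = 8992*(-38284) = -344249728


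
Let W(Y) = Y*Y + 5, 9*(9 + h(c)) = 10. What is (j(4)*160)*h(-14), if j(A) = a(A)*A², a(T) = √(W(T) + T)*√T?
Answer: -1817600/9 ≈ -2.0196e+5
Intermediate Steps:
h(c) = -71/9 (h(c) = -9 + (⅑)*10 = -9 + 10/9 = -71/9)
W(Y) = 5 + Y² (W(Y) = Y² + 5 = 5 + Y²)
a(T) = √T*√(5 + T + T²) (a(T) = √((5 + T²) + T)*√T = √(5 + T + T²)*√T = √T*√(5 + T + T²))
j(A) = A^(5/2)*√(5 + A + A²) (j(A) = (√A*√(5 + A + A²))*A² = A^(5/2)*√(5 + A + A²))
(j(4)*160)*h(-14) = ((4^(5/2)*√(5 + 4 + 4²))*160)*(-71/9) = ((32*√(5 + 4 + 16))*160)*(-71/9) = ((32*√25)*160)*(-71/9) = ((32*5)*160)*(-71/9) = (160*160)*(-71/9) = 25600*(-71/9) = -1817600/9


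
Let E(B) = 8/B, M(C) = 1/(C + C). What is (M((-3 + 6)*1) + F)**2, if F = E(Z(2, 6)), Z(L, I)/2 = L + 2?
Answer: 49/36 ≈ 1.3611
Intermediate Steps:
M(C) = 1/(2*C)
Z(L, I) = 4 + 2*L (Z(L, I) = 2*(L + 2) = 2*(2 + L) = 4 + 2*L)
F = 1 (F = 8/(4 + 2*2) = 8/(4 + 4) = 8/8 = 8*(1/8) = 1)
(M((-3 + 6)*1) + F)**2 = (1/(2*(((-3 + 6)*1))) + 1)**2 = (1/(2*((3*1))) + 1)**2 = ((1/2)/3 + 1)**2 = ((1/2)*(1/3) + 1)**2 = (1/6 + 1)**2 = (7/6)**2 = 49/36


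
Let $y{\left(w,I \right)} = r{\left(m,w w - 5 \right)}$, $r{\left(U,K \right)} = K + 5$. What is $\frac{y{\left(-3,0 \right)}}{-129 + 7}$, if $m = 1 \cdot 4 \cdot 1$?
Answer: $- \frac{9}{122} \approx -0.073771$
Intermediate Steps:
$m = 4$ ($m = 4 \cdot 1 = 4$)
$r{\left(U,K \right)} = 5 + K$
$y{\left(w,I \right)} = w^{2}$ ($y{\left(w,I \right)} = 5 + \left(w w - 5\right) = 5 + \left(w^{2} - 5\right) = 5 + \left(-5 + w^{2}\right) = w^{2}$)
$\frac{y{\left(-3,0 \right)}}{-129 + 7} = \frac{\left(-3\right)^{2}}{-129 + 7} = \frac{1}{-122} \cdot 9 = \left(- \frac{1}{122}\right) 9 = - \frac{9}{122}$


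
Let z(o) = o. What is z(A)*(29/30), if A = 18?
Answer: 87/5 ≈ 17.400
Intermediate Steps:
z(A)*(29/30) = 18*(29/30) = 87/5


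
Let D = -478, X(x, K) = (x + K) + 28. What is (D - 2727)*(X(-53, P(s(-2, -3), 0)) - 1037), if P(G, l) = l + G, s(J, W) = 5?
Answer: 3387685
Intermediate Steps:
P(G, l) = G + l
X(x, K) = 28 + K + x (X(x, K) = (K + x) + 28 = 28 + K + x)
(D - 2727)*(X(-53, P(s(-2, -3), 0)) - 1037) = (-478 - 2727)*((28 + (5 + 0) - 53) - 1037) = -3205*((28 + 5 - 53) - 1037) = -3205*(-20 - 1037) = -3205*(-1057) = 3387685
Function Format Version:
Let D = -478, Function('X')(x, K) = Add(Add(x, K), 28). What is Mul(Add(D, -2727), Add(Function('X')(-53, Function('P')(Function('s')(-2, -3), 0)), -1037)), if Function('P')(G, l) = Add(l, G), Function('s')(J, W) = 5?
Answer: 3387685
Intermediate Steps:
Function('P')(G, l) = Add(G, l)
Function('X')(x, K) = Add(28, K, x) (Function('X')(x, K) = Add(Add(K, x), 28) = Add(28, K, x))
Mul(Add(D, -2727), Add(Function('X')(-53, Function('P')(Function('s')(-2, -3), 0)), -1037)) = Mul(Add(-478, -2727), Add(Add(28, Add(5, 0), -53), -1037)) = Mul(-3205, Add(Add(28, 5, -53), -1037)) = Mul(-3205, Add(-20, -1037)) = Mul(-3205, -1057) = 3387685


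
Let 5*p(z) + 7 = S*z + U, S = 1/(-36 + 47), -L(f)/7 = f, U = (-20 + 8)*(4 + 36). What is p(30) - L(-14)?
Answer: -10717/55 ≈ -194.85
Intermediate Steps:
U = -480 (U = -12*40 = -480)
L(f) = -7*f
S = 1/11 ≈ 0.090909
p(z) = -487/5 + z/55 (p(z) = -7/5 + (z/11 - 480)/5 = -7/5 + (-480 + z/11)/5 = -7/5 + (-96 + z/55) = -487/5 + z/55)
p(30) - L(-14) = (-487/5 + (1/55)*30) - (-7)*(-14) = (-487/5 + 6/11) - 1*98 = -5327/55 - 98 = -10717/55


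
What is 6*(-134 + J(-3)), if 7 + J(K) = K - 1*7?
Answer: -906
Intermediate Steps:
J(K) = -14 + K (J(K) = -7 + (K - 1*7) = -7 + (K - 7) = -7 + (-7 + K) = -14 + K)
6*(-134 + J(-3)) = 6*(-134 + (-14 - 3)) = 6*(-134 - 17) = 6*(-151) = -906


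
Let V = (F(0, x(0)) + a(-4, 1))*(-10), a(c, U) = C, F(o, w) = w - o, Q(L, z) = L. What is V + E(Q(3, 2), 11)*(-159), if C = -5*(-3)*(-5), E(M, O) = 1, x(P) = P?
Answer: 591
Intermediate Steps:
C = -75 (C = 15*(-5) = -75)
a(c, U) = -75
V = 750 (V = ((0 - 1*0) - 75)*(-10) = ((0 + 0) - 75)*(-10) = (0 - 75)*(-10) = -75*(-10) = 750)
V + E(Q(3, 2), 11)*(-159) = 750 + 1*(-159) = 750 - 159 = 591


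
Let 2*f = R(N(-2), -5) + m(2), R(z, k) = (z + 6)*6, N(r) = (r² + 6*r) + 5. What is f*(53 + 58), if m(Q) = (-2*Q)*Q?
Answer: 555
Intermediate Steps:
N(r) = 5 + r² + 6*r
R(z, k) = 36 + 6*z (R(z, k) = (6 + z)*6 = 36 + 6*z)
m(Q) = -2*Q²
f = 5 (f = ((36 + 6*(5 + (-2)² + 6*(-2))) - 2*2²)/2 = ((36 + 6*(5 + 4 - 12)) - 2*4)/2 = ((36 + 6*(-3)) - 8)/2 = ((36 - 18) - 8)/2 = (18 - 8)/2 = (½)*10 = 5)
f*(53 + 58) = 5*(53 + 58) = 5*111 = 555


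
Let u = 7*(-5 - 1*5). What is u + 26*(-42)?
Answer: -1162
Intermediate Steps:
u = -70 (u = 7*(-5 - 5) = 7*(-10) = -70)
u + 26*(-42) = -70 + 26*(-42) = -70 - 1092 = -1162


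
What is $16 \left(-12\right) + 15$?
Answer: $-177$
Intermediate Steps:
$16 \left(-12\right) + 15 = -192 + 15 = -177$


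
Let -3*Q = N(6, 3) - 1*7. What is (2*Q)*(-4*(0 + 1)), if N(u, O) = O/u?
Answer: -52/3 ≈ -17.333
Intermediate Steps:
Q = 13/6 (Q = -(3/6 - 1*7)/3 = -(3*(⅙) - 7)/3 = -(½ - 7)/3 = -⅓*(-13/2) = 13/6 ≈ 2.1667)
(2*Q)*(-4*(0 + 1)) = (2*(13/6))*(-4*(0 + 1)) = 13*(-4*1)/3 = (13/3)*(-4) = -52/3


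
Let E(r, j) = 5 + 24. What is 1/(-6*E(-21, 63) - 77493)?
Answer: -1/77667 ≈ -1.2875e-5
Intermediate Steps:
E(r, j) = 29
1/(-6*E(-21, 63) - 77493) = 1/(-6*29 - 77493) = 1/(-174 - 77493) = 1/(-77667) = -1/77667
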